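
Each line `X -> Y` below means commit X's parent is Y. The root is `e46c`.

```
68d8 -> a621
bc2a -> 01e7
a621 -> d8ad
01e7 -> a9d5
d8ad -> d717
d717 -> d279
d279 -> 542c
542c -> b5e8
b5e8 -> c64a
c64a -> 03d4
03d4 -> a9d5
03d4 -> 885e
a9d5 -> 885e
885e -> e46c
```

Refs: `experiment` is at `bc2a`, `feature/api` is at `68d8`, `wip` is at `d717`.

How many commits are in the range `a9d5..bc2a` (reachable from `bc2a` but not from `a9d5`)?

Reachable from bc2a: {01e7, 885e, a9d5, bc2a, e46c}.
Reachable from a9d5: {885e, a9d5, e46c}.
In bc2a's history but not a9d5's: {01e7, bc2a} — 2 commits.

2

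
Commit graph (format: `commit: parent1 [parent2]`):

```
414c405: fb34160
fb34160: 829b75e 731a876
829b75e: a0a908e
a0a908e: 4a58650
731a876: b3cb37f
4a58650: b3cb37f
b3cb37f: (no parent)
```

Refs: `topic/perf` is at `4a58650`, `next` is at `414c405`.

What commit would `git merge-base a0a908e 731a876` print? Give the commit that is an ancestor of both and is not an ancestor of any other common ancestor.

Ancestors of a0a908e: {4a58650, a0a908e, b3cb37f}.
Ancestors of 731a876: {731a876, b3cb37f}.
Common ancestors: {b3cb37f}.
The only common ancestor is b3cb37f, so it is the merge base.

b3cb37f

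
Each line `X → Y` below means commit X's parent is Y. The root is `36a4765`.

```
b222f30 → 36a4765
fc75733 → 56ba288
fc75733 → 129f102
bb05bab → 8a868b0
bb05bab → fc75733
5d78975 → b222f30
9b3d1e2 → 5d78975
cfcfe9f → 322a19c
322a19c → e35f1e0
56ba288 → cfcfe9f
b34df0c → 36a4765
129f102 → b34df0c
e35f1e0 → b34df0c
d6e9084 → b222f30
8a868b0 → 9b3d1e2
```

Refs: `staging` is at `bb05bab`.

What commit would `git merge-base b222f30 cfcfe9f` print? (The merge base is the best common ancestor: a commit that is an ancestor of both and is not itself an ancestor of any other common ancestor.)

36a4765

Ancestors of b222f30: {36a4765, b222f30}.
Ancestors of cfcfe9f: {322a19c, 36a4765, b34df0c, cfcfe9f, e35f1e0}.
Common ancestors: {36a4765}.
The only common ancestor is 36a4765, so it is the merge base.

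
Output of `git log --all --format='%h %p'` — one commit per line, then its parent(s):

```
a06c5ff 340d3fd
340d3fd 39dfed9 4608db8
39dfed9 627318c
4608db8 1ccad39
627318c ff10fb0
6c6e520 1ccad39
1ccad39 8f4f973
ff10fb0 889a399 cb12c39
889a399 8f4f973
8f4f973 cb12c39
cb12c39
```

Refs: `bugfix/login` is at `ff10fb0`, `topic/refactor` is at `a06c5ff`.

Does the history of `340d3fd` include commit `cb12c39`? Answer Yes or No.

Yes

Ancestors of 340d3fd (commits reachable by following parents): {1ccad39, 340d3fd, 39dfed9, 4608db8, 627318c, 889a399, 8f4f973, cb12c39, ff10fb0}.
cb12c39 is in that set, so it is an ancestor of 340d3fd.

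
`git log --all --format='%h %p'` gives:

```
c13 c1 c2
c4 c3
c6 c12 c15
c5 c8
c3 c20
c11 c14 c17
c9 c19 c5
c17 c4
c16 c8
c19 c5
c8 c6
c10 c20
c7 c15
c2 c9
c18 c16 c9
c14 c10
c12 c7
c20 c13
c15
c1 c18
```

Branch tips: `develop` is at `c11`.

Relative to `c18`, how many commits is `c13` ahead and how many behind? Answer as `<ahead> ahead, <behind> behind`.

Reachable from c13: {c1, c12, c13, c15, c16, c18, c19, c2, c5, c6, c7, c8, c9}.
Reachable from c18: {c12, c15, c16, c18, c19, c5, c6, c7, c8, c9}.
Only in c13's history (ahead): {c1, c13, c2} — 3.
Only in c18's history (behind): {} — 0.

3 ahead, 0 behind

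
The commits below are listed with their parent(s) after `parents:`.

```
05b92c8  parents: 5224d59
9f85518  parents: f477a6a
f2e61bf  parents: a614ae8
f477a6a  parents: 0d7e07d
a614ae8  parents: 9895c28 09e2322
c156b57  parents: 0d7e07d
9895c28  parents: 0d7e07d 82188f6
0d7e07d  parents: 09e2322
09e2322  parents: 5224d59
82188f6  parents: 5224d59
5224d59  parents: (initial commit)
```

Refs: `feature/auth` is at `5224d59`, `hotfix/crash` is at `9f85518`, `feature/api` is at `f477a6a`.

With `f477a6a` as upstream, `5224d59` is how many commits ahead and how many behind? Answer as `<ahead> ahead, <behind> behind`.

Reachable from 5224d59: {5224d59}.
Reachable from f477a6a: {09e2322, 0d7e07d, 5224d59, f477a6a}.
Only in 5224d59's history (ahead): {} — 0.
Only in f477a6a's history (behind): {09e2322, 0d7e07d, f477a6a} — 3.

0 ahead, 3 behind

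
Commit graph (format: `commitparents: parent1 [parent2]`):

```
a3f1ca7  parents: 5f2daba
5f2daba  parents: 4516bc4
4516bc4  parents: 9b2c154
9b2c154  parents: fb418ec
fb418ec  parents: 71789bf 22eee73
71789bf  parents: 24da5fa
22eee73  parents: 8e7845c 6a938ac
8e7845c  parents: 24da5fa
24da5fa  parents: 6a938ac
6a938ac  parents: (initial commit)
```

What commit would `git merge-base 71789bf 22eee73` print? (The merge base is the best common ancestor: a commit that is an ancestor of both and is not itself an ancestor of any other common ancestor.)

24da5fa

Ancestors of 71789bf: {24da5fa, 6a938ac, 71789bf}.
Ancestors of 22eee73: {22eee73, 24da5fa, 6a938ac, 8e7845c}.
Common ancestors: {24da5fa, 6a938ac}.
Among these, 24da5fa is not an ancestor of any other common ancestor — it is the merge base.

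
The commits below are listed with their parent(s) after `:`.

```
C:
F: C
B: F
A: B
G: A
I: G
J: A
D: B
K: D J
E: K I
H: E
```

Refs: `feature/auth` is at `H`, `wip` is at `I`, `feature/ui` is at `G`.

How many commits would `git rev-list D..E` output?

Reachable from E: {A, B, C, D, E, F, G, I, J, K}.
Reachable from D: {B, C, D, F}.
In E's history but not D's: {A, E, G, I, J, K} — 6 commits.

6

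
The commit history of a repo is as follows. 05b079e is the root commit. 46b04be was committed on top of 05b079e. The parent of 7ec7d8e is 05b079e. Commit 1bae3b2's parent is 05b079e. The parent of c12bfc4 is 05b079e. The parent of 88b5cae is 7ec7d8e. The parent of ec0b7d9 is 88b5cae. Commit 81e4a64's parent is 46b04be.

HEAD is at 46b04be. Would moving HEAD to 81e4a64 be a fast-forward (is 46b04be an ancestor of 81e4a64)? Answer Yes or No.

A fast-forward from 46b04be to 81e4a64 is possible iff 46b04be is an ancestor of 81e4a64.
Ancestors of 81e4a64: {05b079e, 46b04be, 81e4a64}.
46b04be is among them, so fast-forward is possible.

Yes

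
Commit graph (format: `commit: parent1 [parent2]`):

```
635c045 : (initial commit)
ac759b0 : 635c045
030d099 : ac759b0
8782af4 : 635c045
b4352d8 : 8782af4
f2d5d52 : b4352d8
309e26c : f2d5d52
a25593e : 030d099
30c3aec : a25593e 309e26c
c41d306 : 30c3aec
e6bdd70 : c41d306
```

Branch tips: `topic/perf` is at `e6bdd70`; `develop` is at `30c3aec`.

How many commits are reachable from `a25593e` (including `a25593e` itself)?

Walking parent pointers from a25593e: reachable set = {030d099, 635c045, a25593e, ac759b0}.
That is 4 commits.

4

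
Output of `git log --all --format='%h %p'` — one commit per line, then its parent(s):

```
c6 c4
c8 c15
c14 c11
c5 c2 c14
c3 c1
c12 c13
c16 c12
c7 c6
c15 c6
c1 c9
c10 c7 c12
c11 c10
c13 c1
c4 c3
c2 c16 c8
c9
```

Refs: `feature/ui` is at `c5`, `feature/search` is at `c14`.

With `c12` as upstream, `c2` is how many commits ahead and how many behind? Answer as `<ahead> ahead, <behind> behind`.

Reachable from c2: {c1, c12, c13, c15, c16, c2, c3, c4, c6, c8, c9}.
Reachable from c12: {c1, c12, c13, c9}.
Only in c2's history (ahead): {c15, c16, c2, c3, c4, c6, c8} — 7.
Only in c12's history (behind): {} — 0.

7 ahead, 0 behind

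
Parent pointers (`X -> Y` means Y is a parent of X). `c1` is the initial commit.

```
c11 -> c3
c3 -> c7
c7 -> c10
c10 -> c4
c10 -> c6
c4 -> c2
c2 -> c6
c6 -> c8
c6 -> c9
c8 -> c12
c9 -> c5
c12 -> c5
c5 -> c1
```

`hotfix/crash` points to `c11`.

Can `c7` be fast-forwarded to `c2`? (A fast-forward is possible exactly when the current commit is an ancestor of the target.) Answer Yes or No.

No

A fast-forward from c7 to c2 is possible iff c7 is an ancestor of c2.
Ancestors of c2: {c1, c12, c2, c5, c6, c8, c9}.
c7 is not among them, so fast-forward is not possible.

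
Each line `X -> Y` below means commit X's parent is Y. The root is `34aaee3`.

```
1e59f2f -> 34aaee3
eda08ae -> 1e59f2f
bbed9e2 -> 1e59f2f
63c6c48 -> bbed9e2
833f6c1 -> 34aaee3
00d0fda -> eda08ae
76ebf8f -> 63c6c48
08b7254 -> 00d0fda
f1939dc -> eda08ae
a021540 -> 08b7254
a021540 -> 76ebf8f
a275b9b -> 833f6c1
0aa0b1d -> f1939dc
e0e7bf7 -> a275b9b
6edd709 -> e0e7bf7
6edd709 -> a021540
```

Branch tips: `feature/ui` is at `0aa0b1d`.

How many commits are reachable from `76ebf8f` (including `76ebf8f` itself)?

5

Walking parent pointers from 76ebf8f: reachable set = {1e59f2f, 34aaee3, 63c6c48, 76ebf8f, bbed9e2}.
That is 5 commits.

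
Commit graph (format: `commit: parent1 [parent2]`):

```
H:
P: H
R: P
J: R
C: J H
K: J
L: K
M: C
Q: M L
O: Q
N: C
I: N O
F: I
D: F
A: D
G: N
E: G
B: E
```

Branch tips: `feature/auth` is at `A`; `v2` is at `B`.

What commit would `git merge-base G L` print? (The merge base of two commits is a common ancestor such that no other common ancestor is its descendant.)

J

Ancestors of G: {C, G, H, J, N, P, R}.
Ancestors of L: {H, J, K, L, P, R}.
Common ancestors: {H, J, P, R}.
Among these, J is not an ancestor of any other common ancestor — it is the merge base.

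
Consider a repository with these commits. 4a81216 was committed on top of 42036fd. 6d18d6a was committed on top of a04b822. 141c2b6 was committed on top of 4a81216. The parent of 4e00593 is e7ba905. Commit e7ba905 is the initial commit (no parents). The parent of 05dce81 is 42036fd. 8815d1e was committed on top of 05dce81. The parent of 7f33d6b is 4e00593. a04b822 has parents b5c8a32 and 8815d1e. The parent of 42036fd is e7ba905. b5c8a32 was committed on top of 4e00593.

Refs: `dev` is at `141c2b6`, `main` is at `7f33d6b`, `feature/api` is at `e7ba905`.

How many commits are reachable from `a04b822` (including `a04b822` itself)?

7

Walking parent pointers from a04b822: reachable set = {05dce81, 42036fd, 4e00593, 8815d1e, a04b822, b5c8a32, e7ba905}.
That is 7 commits.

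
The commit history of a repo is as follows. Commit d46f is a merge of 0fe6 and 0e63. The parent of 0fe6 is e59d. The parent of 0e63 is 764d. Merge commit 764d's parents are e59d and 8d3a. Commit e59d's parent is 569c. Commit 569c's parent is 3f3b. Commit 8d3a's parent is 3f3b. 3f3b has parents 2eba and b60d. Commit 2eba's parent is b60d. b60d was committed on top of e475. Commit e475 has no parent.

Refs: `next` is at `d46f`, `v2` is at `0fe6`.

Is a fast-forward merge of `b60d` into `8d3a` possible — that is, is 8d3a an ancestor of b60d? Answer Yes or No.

A fast-forward from 8d3a to b60d is possible iff 8d3a is an ancestor of b60d.
Ancestors of b60d: {b60d, e475}.
8d3a is not among them, so fast-forward is not possible.

No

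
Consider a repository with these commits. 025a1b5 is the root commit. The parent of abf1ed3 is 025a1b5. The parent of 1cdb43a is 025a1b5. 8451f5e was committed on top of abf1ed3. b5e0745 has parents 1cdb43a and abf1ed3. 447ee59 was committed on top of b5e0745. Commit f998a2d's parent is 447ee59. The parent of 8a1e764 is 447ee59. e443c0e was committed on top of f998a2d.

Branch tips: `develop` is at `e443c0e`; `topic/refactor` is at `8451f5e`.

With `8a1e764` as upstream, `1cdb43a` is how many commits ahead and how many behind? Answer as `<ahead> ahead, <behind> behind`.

Reachable from 1cdb43a: {025a1b5, 1cdb43a}.
Reachable from 8a1e764: {025a1b5, 1cdb43a, 447ee59, 8a1e764, abf1ed3, b5e0745}.
Only in 1cdb43a's history (ahead): {} — 0.
Only in 8a1e764's history (behind): {447ee59, 8a1e764, abf1ed3, b5e0745} — 4.

0 ahead, 4 behind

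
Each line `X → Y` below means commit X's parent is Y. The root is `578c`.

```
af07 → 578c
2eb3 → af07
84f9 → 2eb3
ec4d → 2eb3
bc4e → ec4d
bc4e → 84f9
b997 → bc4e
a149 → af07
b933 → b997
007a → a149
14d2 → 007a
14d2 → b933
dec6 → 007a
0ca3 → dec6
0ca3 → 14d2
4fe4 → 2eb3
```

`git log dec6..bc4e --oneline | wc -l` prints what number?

Reachable from bc4e: {2eb3, 578c, 84f9, af07, bc4e, ec4d}.
Reachable from dec6: {007a, 578c, a149, af07, dec6}.
In bc4e's history but not dec6's: {2eb3, 84f9, bc4e, ec4d} — 4 commits.

4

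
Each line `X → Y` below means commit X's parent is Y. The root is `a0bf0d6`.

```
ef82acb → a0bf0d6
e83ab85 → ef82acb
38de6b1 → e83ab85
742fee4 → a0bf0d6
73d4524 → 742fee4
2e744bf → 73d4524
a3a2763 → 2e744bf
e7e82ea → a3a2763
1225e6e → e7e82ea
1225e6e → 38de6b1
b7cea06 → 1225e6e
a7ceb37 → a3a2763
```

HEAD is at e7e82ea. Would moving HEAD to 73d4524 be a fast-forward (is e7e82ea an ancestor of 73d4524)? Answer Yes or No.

A fast-forward from e7e82ea to 73d4524 is possible iff e7e82ea is an ancestor of 73d4524.
Ancestors of 73d4524: {73d4524, 742fee4, a0bf0d6}.
e7e82ea is not among them, so fast-forward is not possible.

No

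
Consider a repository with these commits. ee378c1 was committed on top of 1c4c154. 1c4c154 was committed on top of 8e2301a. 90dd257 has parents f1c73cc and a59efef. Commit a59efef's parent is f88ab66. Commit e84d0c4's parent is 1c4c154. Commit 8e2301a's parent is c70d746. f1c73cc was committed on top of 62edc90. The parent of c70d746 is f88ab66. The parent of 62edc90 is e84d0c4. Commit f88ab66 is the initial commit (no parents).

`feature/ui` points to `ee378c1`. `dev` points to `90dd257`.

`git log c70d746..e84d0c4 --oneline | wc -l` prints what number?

3

Reachable from e84d0c4: {1c4c154, 8e2301a, c70d746, e84d0c4, f88ab66}.
Reachable from c70d746: {c70d746, f88ab66}.
In e84d0c4's history but not c70d746's: {1c4c154, 8e2301a, e84d0c4} — 3 commits.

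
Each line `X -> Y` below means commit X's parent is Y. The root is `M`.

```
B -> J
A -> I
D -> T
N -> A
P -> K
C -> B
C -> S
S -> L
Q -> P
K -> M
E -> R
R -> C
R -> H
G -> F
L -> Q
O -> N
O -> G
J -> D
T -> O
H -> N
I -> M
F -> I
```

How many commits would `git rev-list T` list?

8

Walking parent pointers from T: reachable set = {A, F, G, I, M, N, O, T}.
That is 8 commits.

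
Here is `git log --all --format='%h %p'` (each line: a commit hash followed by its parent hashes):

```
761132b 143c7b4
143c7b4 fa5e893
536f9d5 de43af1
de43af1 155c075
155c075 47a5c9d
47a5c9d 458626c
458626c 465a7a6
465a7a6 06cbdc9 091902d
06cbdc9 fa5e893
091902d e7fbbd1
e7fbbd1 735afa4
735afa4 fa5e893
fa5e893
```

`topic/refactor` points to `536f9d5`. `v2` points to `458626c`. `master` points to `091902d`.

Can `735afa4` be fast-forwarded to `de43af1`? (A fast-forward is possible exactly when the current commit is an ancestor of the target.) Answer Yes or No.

A fast-forward from 735afa4 to de43af1 is possible iff 735afa4 is an ancestor of de43af1.
Ancestors of de43af1: {06cbdc9, 091902d, 155c075, 458626c, 465a7a6, 47a5c9d, 735afa4, de43af1, e7fbbd1, fa5e893}.
735afa4 is among them, so fast-forward is possible.

Yes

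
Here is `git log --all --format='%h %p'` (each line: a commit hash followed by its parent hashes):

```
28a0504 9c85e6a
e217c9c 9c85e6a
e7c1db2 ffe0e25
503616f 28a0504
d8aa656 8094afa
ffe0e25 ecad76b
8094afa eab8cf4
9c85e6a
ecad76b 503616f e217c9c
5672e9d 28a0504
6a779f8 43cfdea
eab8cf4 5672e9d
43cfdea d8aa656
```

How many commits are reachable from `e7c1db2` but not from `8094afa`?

5

Reachable from e7c1db2: {28a0504, 503616f, 9c85e6a, e217c9c, e7c1db2, ecad76b, ffe0e25}.
Reachable from 8094afa: {28a0504, 5672e9d, 8094afa, 9c85e6a, eab8cf4}.
In e7c1db2's history but not 8094afa's: {503616f, e217c9c, e7c1db2, ecad76b, ffe0e25} — 5 commits.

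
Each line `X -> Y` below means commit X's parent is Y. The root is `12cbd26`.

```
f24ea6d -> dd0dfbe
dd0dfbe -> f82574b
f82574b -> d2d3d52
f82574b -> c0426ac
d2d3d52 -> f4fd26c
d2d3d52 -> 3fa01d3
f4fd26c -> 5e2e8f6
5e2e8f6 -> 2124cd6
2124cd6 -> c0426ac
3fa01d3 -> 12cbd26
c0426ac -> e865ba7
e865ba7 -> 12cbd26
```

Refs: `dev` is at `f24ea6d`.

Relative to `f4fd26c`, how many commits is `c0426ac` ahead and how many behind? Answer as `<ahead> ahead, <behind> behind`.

Reachable from c0426ac: {12cbd26, c0426ac, e865ba7}.
Reachable from f4fd26c: {12cbd26, 2124cd6, 5e2e8f6, c0426ac, e865ba7, f4fd26c}.
Only in c0426ac's history (ahead): {} — 0.
Only in f4fd26c's history (behind): {2124cd6, 5e2e8f6, f4fd26c} — 3.

0 ahead, 3 behind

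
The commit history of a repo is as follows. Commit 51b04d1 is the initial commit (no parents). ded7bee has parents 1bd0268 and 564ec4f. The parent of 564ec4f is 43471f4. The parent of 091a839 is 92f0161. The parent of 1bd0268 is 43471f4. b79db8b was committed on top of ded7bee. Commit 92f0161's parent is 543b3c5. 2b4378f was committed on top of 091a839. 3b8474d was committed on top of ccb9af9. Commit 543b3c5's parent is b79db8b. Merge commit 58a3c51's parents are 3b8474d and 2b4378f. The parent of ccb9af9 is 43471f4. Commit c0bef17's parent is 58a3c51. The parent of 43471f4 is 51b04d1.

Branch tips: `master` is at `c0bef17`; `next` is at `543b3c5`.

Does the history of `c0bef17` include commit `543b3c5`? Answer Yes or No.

Yes

Ancestors of c0bef17 (commits reachable by following parents): {091a839, 1bd0268, 2b4378f, 3b8474d, 43471f4, 51b04d1, 543b3c5, 564ec4f, 58a3c51, 92f0161, b79db8b, c0bef17, ccb9af9, ded7bee}.
543b3c5 is in that set, so it is an ancestor of c0bef17.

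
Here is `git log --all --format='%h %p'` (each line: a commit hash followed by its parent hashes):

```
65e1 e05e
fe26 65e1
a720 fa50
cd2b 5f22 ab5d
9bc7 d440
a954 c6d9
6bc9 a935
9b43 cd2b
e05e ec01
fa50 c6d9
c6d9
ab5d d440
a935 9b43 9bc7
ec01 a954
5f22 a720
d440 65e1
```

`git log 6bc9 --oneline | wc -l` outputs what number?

15

Walking parent pointers from 6bc9: reachable set = {5f22, 65e1, 6bc9, 9b43, 9bc7, a720, a935, a954, ab5d, c6d9, cd2b, d440, e05e, ec01, fa50}.
That is 15 commits.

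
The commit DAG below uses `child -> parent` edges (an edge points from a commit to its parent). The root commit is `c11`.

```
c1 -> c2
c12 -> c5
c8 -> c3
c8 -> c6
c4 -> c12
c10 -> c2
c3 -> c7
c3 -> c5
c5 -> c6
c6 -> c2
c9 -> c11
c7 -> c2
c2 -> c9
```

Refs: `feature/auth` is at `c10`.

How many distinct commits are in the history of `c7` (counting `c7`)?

Walking parent pointers from c7: reachable set = {c11, c2, c7, c9}.
That is 4 commits.

4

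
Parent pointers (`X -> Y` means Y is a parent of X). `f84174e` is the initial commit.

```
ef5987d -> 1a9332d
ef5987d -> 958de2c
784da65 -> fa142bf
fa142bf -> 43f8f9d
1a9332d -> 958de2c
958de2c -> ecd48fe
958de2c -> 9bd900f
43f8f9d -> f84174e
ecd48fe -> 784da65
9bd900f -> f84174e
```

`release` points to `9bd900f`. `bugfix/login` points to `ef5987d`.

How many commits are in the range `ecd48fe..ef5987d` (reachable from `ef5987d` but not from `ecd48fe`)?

Reachable from ef5987d: {1a9332d, 43f8f9d, 784da65, 958de2c, 9bd900f, ecd48fe, ef5987d, f84174e, fa142bf}.
Reachable from ecd48fe: {43f8f9d, 784da65, ecd48fe, f84174e, fa142bf}.
In ef5987d's history but not ecd48fe's: {1a9332d, 958de2c, 9bd900f, ef5987d} — 4 commits.

4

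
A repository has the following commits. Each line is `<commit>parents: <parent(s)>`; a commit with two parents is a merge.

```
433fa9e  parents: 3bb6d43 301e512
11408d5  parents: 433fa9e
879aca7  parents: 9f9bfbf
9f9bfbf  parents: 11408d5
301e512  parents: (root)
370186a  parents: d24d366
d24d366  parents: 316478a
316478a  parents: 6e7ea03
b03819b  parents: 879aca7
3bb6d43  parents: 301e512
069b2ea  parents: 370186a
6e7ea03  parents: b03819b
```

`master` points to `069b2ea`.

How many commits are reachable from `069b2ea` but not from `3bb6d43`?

Reachable from 069b2ea: {069b2ea, 11408d5, 301e512, 316478a, 370186a, 3bb6d43, 433fa9e, 6e7ea03, 879aca7, 9f9bfbf, b03819b, d24d366}.
Reachable from 3bb6d43: {301e512, 3bb6d43}.
In 069b2ea's history but not 3bb6d43's: {069b2ea, 11408d5, 316478a, 370186a, 433fa9e, 6e7ea03, 879aca7, 9f9bfbf, b03819b, d24d366} — 10 commits.

10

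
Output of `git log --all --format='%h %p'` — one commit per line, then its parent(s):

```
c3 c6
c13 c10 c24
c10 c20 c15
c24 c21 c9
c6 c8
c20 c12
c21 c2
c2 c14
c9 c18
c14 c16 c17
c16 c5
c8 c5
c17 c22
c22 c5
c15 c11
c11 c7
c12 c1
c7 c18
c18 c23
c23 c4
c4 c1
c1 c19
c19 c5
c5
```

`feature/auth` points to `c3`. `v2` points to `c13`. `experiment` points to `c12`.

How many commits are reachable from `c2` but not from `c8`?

5

Reachable from c2: {c14, c16, c17, c2, c22, c5}.
Reachable from c8: {c5, c8}.
In c2's history but not c8's: {c14, c16, c17, c2, c22} — 5 commits.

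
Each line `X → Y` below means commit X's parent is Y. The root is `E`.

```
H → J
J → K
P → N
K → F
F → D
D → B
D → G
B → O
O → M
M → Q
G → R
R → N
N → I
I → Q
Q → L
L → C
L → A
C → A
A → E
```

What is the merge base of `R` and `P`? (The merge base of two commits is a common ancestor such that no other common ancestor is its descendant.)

N

Ancestors of R: {A, C, E, I, L, N, Q, R}.
Ancestors of P: {A, C, E, I, L, N, P, Q}.
Common ancestors: {A, C, E, I, L, N, Q}.
Among these, N is not an ancestor of any other common ancestor — it is the merge base.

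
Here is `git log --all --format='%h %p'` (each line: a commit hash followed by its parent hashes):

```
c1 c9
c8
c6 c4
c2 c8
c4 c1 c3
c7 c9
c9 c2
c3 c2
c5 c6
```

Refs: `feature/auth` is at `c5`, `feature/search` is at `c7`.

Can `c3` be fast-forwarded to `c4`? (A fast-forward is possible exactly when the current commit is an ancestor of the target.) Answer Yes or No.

A fast-forward from c3 to c4 is possible iff c3 is an ancestor of c4.
Ancestors of c4: {c1, c2, c3, c4, c8, c9}.
c3 is among them, so fast-forward is possible.

Yes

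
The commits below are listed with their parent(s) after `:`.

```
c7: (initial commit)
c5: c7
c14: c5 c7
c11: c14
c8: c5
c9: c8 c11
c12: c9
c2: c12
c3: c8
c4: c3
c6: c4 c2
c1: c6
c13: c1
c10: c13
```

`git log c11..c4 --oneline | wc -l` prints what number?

Reachable from c4: {c3, c4, c5, c7, c8}.
Reachable from c11: {c11, c14, c5, c7}.
In c4's history but not c11's: {c3, c4, c8} — 3 commits.

3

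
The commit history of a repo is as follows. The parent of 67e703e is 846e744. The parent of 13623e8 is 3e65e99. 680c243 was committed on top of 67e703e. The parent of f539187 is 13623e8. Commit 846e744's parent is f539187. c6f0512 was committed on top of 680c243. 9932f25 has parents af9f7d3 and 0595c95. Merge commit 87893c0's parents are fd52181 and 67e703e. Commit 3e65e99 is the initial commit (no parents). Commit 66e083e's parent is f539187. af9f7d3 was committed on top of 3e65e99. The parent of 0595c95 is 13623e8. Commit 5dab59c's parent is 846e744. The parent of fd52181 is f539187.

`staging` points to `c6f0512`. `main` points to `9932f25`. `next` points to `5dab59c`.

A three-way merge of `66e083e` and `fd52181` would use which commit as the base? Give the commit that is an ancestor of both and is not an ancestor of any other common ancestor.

f539187

Ancestors of 66e083e: {13623e8, 3e65e99, 66e083e, f539187}.
Ancestors of fd52181: {13623e8, 3e65e99, f539187, fd52181}.
Common ancestors: {13623e8, 3e65e99, f539187}.
Among these, f539187 is not an ancestor of any other common ancestor — it is the merge base.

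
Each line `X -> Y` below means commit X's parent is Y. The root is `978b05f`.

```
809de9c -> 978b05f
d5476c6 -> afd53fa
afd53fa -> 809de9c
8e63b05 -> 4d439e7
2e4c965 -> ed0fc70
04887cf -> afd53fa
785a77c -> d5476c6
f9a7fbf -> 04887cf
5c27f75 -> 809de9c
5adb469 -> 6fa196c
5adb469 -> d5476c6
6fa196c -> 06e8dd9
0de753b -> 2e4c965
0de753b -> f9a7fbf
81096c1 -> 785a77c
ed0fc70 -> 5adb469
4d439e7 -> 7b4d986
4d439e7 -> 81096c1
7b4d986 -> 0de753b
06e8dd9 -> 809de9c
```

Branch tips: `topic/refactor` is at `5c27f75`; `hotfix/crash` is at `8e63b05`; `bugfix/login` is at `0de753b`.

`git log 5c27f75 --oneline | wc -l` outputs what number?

Walking parent pointers from 5c27f75: reachable set = {5c27f75, 809de9c, 978b05f}.
That is 3 commits.

3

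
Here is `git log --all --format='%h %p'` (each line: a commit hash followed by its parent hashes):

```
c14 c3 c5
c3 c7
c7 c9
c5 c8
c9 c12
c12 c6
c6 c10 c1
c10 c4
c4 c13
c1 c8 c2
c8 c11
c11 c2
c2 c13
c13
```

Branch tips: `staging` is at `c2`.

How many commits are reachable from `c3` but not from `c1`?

7

Reachable from c3: {c1, c10, c11, c12, c13, c2, c3, c4, c6, c7, c8, c9}.
Reachable from c1: {c1, c11, c13, c2, c8}.
In c3's history but not c1's: {c10, c12, c3, c4, c6, c7, c9} — 7 commits.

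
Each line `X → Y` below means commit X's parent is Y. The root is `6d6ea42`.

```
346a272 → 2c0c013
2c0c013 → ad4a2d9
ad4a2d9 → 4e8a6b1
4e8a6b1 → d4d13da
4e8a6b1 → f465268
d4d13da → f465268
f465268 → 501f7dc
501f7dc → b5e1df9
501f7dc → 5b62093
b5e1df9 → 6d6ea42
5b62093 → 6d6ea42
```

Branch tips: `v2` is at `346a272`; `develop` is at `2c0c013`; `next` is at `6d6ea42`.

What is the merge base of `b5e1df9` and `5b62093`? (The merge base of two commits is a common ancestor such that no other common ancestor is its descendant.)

6d6ea42

Ancestors of b5e1df9: {6d6ea42, b5e1df9}.
Ancestors of 5b62093: {5b62093, 6d6ea42}.
Common ancestors: {6d6ea42}.
The only common ancestor is 6d6ea42, so it is the merge base.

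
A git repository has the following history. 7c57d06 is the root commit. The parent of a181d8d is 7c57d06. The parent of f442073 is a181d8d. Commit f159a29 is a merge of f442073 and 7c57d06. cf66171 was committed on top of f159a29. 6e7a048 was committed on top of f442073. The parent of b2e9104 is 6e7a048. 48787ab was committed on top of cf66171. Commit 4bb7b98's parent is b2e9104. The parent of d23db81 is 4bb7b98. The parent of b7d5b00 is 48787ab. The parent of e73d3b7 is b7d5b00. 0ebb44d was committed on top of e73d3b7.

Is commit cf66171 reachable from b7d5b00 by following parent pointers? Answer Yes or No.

Ancestors of b7d5b00 (commits reachable by following parents): {48787ab, 7c57d06, a181d8d, b7d5b00, cf66171, f159a29, f442073}.
cf66171 is in that set, so it is an ancestor of b7d5b00.

Yes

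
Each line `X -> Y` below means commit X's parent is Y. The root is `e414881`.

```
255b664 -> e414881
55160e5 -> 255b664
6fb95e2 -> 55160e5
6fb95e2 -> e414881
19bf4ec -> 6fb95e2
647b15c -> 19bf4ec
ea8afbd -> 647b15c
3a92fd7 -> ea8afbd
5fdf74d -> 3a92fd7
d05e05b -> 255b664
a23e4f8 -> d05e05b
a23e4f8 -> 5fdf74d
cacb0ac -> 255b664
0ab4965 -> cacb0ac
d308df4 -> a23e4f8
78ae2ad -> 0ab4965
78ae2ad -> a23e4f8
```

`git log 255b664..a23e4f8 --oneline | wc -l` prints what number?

Reachable from a23e4f8: {19bf4ec, 255b664, 3a92fd7, 55160e5, 5fdf74d, 647b15c, 6fb95e2, a23e4f8, d05e05b, e414881, ea8afbd}.
Reachable from 255b664: {255b664, e414881}.
In a23e4f8's history but not 255b664's: {19bf4ec, 3a92fd7, 55160e5, 5fdf74d, 647b15c, 6fb95e2, a23e4f8, d05e05b, ea8afbd} — 9 commits.

9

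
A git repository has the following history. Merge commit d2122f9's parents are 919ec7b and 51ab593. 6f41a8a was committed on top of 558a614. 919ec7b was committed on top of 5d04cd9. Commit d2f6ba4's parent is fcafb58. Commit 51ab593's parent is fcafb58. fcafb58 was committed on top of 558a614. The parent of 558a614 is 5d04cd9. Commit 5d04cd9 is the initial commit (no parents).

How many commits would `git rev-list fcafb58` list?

3

Walking parent pointers from fcafb58: reachable set = {558a614, 5d04cd9, fcafb58}.
That is 3 commits.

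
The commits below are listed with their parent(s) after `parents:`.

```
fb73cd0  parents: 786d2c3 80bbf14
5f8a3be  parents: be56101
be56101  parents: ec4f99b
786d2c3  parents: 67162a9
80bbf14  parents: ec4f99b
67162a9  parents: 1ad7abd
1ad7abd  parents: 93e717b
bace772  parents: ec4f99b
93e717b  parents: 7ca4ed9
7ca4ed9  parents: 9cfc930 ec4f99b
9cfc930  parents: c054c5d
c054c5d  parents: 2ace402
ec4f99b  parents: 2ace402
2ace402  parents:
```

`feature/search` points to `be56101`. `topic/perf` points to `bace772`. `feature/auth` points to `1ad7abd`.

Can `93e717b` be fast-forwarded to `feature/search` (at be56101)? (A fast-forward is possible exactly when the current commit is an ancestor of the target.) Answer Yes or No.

No

A fast-forward from 93e717b to be56101 is possible iff 93e717b is an ancestor of be56101.
Ancestors of be56101: {2ace402, be56101, ec4f99b}.
93e717b is not among them, so fast-forward is not possible.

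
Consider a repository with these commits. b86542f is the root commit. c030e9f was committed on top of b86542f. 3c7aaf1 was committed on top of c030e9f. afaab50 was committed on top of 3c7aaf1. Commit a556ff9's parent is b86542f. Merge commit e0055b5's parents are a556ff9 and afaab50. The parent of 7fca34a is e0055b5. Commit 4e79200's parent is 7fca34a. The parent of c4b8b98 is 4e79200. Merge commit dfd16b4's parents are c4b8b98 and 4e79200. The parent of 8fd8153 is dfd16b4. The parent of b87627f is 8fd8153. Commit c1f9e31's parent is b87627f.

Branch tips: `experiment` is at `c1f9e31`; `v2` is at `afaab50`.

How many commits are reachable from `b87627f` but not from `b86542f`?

Reachable from b87627f: {3c7aaf1, 4e79200, 7fca34a, 8fd8153, a556ff9, afaab50, b86542f, b87627f, c030e9f, c4b8b98, dfd16b4, e0055b5}.
Reachable from b86542f: {b86542f}.
In b87627f's history but not b86542f's: {3c7aaf1, 4e79200, 7fca34a, 8fd8153, a556ff9, afaab50, b87627f, c030e9f, c4b8b98, dfd16b4, e0055b5} — 11 commits.

11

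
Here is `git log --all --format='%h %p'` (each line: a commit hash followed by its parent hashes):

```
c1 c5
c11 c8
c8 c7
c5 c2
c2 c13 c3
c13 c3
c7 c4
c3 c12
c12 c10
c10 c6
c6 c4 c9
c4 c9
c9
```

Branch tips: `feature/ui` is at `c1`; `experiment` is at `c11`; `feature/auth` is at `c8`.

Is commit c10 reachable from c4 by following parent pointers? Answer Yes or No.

No

Ancestors of c4: {c4, c9}.
c10 is not in that set, so it is not an ancestor of c4.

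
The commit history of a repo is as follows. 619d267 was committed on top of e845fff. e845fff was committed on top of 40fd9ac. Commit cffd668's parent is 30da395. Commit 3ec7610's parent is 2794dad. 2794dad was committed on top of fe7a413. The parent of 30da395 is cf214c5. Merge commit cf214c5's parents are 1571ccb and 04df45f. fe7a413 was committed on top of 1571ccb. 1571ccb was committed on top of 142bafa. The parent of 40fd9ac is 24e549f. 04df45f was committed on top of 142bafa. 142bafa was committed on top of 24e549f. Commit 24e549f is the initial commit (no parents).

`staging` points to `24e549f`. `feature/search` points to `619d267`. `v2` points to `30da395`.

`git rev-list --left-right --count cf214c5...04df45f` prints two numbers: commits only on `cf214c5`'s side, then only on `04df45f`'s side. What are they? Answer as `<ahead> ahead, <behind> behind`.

Reachable from cf214c5: {04df45f, 142bafa, 1571ccb, 24e549f, cf214c5}.
Reachable from 04df45f: {04df45f, 142bafa, 24e549f}.
Only in cf214c5's history (ahead): {1571ccb, cf214c5} — 2.
Only in 04df45f's history (behind): {} — 0.

2 ahead, 0 behind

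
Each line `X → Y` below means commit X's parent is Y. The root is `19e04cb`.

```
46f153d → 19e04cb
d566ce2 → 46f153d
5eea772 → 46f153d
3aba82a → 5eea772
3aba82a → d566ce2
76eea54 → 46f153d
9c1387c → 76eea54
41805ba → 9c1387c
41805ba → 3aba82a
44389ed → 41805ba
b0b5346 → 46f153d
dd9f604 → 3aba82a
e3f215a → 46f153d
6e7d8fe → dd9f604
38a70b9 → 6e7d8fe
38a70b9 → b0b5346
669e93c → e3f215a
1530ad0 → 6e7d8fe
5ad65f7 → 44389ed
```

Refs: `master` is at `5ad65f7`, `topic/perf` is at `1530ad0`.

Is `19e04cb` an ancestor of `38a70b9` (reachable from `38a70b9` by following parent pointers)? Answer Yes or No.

Yes

Ancestors of 38a70b9 (commits reachable by following parents): {19e04cb, 38a70b9, 3aba82a, 46f153d, 5eea772, 6e7d8fe, b0b5346, d566ce2, dd9f604}.
19e04cb is in that set, so it is an ancestor of 38a70b9.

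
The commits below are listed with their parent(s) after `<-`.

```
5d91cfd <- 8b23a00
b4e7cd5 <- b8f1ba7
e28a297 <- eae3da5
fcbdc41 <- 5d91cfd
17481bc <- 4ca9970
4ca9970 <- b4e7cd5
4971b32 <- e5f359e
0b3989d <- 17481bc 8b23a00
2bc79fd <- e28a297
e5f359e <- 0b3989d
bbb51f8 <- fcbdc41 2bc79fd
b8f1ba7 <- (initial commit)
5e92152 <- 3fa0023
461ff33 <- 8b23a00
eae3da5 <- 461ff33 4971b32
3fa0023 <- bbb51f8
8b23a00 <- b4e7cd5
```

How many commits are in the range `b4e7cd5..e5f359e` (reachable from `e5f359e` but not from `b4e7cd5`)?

5

Reachable from e5f359e: {0b3989d, 17481bc, 4ca9970, 8b23a00, b4e7cd5, b8f1ba7, e5f359e}.
Reachable from b4e7cd5: {b4e7cd5, b8f1ba7}.
In e5f359e's history but not b4e7cd5's: {0b3989d, 17481bc, 4ca9970, 8b23a00, e5f359e} — 5 commits.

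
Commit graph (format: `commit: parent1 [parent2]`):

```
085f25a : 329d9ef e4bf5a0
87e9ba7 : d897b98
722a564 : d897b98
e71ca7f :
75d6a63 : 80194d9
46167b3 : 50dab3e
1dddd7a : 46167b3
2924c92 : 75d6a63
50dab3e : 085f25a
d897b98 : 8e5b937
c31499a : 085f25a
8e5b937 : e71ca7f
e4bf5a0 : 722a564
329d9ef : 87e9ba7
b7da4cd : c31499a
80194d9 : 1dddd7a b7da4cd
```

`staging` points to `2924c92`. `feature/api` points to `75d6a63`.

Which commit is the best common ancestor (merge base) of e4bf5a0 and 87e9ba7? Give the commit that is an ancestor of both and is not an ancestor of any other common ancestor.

d897b98

Ancestors of e4bf5a0: {722a564, 8e5b937, d897b98, e4bf5a0, e71ca7f}.
Ancestors of 87e9ba7: {87e9ba7, 8e5b937, d897b98, e71ca7f}.
Common ancestors: {8e5b937, d897b98, e71ca7f}.
Among these, d897b98 is not an ancestor of any other common ancestor — it is the merge base.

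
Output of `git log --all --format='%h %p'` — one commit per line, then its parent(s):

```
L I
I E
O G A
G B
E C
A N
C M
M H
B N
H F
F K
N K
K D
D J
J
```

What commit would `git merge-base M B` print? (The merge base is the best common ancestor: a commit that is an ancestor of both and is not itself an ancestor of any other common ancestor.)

K

Ancestors of M: {D, F, H, J, K, M}.
Ancestors of B: {B, D, J, K, N}.
Common ancestors: {D, J, K}.
Among these, K is not an ancestor of any other common ancestor — it is the merge base.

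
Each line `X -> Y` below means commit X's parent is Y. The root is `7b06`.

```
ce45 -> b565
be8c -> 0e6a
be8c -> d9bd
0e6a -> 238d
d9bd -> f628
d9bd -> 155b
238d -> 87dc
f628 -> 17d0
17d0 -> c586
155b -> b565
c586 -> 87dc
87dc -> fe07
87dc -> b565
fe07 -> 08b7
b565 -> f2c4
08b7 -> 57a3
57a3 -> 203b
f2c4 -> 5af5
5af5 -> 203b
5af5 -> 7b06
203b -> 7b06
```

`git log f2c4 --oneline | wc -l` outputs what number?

Walking parent pointers from f2c4: reachable set = {203b, 5af5, 7b06, f2c4}.
That is 4 commits.

4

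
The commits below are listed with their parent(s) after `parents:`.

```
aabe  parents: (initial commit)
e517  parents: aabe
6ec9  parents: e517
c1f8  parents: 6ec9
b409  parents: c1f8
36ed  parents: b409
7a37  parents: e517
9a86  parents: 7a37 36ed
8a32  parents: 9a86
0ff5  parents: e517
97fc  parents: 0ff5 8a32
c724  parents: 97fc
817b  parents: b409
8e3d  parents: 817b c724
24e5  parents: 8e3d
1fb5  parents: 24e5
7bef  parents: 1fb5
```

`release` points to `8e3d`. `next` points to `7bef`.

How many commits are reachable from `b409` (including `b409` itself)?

5

Walking parent pointers from b409: reachable set = {6ec9, aabe, b409, c1f8, e517}.
That is 5 commits.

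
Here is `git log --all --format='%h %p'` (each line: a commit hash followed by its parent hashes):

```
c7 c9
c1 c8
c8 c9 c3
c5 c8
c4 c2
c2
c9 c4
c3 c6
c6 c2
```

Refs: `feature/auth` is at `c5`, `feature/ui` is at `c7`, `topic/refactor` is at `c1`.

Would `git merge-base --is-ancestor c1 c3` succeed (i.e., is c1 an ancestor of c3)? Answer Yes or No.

Ancestors of c3: {c2, c3, c6}.
c1 is not in that set, so it is not an ancestor of c3.

No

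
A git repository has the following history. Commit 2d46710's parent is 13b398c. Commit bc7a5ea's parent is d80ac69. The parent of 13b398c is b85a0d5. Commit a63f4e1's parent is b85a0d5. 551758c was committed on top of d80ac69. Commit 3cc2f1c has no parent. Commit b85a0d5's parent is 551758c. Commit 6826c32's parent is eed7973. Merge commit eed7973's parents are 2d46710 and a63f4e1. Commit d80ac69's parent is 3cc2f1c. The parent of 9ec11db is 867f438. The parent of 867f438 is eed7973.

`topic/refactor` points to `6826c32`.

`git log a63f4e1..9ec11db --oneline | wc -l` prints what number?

Reachable from 9ec11db: {13b398c, 2d46710, 3cc2f1c, 551758c, 867f438, 9ec11db, a63f4e1, b85a0d5, d80ac69, eed7973}.
Reachable from a63f4e1: {3cc2f1c, 551758c, a63f4e1, b85a0d5, d80ac69}.
In 9ec11db's history but not a63f4e1's: {13b398c, 2d46710, 867f438, 9ec11db, eed7973} — 5 commits.

5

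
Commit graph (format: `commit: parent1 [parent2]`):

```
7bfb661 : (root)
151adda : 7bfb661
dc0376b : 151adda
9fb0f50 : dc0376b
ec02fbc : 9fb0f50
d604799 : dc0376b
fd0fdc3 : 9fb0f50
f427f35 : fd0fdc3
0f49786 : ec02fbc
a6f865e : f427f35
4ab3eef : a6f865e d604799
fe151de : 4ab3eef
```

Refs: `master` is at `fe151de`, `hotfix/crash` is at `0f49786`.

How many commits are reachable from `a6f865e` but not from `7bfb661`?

Reachable from a6f865e: {151adda, 7bfb661, 9fb0f50, a6f865e, dc0376b, f427f35, fd0fdc3}.
Reachable from 7bfb661: {7bfb661}.
In a6f865e's history but not 7bfb661's: {151adda, 9fb0f50, a6f865e, dc0376b, f427f35, fd0fdc3} — 6 commits.

6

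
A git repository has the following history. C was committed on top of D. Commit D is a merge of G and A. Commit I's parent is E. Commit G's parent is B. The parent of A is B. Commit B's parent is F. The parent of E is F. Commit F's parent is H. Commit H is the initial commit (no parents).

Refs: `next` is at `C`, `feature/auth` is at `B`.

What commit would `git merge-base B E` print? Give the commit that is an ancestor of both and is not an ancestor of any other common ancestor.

F

Ancestors of B: {B, F, H}.
Ancestors of E: {E, F, H}.
Common ancestors: {F, H}.
Among these, F is not an ancestor of any other common ancestor — it is the merge base.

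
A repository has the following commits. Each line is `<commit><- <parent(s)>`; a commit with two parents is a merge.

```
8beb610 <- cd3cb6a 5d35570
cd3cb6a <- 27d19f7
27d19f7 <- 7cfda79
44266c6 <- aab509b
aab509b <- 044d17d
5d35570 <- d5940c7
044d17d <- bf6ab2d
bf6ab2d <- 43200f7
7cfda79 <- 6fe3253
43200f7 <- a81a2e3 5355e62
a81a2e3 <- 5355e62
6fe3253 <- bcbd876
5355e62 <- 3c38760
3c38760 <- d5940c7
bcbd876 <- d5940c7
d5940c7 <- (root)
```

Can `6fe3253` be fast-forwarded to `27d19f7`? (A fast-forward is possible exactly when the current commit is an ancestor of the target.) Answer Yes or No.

A fast-forward from 6fe3253 to 27d19f7 is possible iff 6fe3253 is an ancestor of 27d19f7.
Ancestors of 27d19f7: {27d19f7, 6fe3253, 7cfda79, bcbd876, d5940c7}.
6fe3253 is among them, so fast-forward is possible.

Yes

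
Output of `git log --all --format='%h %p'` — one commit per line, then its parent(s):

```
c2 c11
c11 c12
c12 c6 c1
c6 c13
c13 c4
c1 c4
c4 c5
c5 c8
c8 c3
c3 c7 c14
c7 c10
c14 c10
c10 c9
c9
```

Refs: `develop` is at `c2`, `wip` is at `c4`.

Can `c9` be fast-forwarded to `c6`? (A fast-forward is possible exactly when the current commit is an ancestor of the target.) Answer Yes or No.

A fast-forward from c9 to c6 is possible iff c9 is an ancestor of c6.
Ancestors of c6: {c10, c13, c14, c3, c4, c5, c6, c7, c8, c9}.
c9 is among them, so fast-forward is possible.

Yes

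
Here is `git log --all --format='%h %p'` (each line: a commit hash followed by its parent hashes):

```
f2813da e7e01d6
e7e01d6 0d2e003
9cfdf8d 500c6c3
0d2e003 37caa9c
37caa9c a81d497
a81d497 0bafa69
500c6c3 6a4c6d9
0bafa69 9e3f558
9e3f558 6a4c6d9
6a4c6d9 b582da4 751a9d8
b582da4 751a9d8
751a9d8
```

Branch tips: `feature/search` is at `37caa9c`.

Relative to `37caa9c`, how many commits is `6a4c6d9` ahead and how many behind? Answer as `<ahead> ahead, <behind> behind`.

Reachable from 6a4c6d9: {6a4c6d9, 751a9d8, b582da4}.
Reachable from 37caa9c: {0bafa69, 37caa9c, 6a4c6d9, 751a9d8, 9e3f558, a81d497, b582da4}.
Only in 6a4c6d9's history (ahead): {} — 0.
Only in 37caa9c's history (behind): {0bafa69, 37caa9c, 9e3f558, a81d497} — 4.

0 ahead, 4 behind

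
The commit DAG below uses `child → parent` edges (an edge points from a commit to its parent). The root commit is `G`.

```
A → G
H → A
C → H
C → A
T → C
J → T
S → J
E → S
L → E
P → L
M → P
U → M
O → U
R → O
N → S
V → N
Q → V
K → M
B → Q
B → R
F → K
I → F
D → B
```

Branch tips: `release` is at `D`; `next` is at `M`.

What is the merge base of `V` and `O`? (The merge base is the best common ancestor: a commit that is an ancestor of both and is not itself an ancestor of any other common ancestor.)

Ancestors of V: {A, C, G, H, J, N, S, T, V}.
Ancestors of O: {A, C, E, G, H, J, L, M, O, P, S, T, U}.
Common ancestors: {A, C, G, H, J, S, T}.
Among these, S is not an ancestor of any other common ancestor — it is the merge base.

S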